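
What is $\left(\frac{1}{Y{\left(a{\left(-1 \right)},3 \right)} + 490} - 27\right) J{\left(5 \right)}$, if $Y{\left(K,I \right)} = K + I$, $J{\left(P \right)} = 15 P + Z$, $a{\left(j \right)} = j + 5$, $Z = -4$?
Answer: $- \frac{13418}{7} \approx -1916.9$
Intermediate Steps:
$a{\left(j \right)} = 5 + j$
$J{\left(P \right)} = -4 + 15 P$ ($J{\left(P \right)} = 15 P - 4 = -4 + 15 P$)
$Y{\left(K,I \right)} = I + K$
$\left(\frac{1}{Y{\left(a{\left(-1 \right)},3 \right)} + 490} - 27\right) J{\left(5 \right)} = \left(\frac{1}{\left(3 + \left(5 - 1\right)\right) + 490} - 27\right) \left(-4 + 15 \cdot 5\right) = \left(\frac{1}{\left(3 + 4\right) + 490} - 27\right) \left(-4 + 75\right) = \left(\frac{1}{7 + 490} - 27\right) 71 = \left(\frac{1}{497} - 27\right) 71 = \left(- \frac{13418}{497}\right) 71 = - \frac{13418}{7}$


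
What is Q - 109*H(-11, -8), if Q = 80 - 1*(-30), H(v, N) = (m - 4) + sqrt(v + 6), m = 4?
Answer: 110 - 109*I*sqrt(5) ≈ 110.0 - 243.73*I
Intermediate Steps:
H(v, N) = sqrt(6 + v) (H(v, N) = (4 - 4) + sqrt(v + 6) = 0 + sqrt(6 + v) = sqrt(6 + v))
Q = 110 (Q = 80 + 30 = 110)
Q - 109*H(-11, -8) = 110 - 109*sqrt(6 - 11) = 110 - 109*I*sqrt(5)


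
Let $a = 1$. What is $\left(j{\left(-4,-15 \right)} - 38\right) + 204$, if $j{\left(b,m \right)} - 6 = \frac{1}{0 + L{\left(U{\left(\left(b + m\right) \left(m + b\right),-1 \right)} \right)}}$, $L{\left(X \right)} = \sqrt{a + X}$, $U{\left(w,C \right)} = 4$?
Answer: $172 + \frac{\sqrt{5}}{5} \approx 172.45$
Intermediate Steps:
$L{\left(X \right)} = \sqrt{1 + X}$
$j{\left(b,m \right)} = 6 + \frac{\sqrt{5}}{5}$ ($j{\left(b,m \right)} = 6 + \frac{1}{0 + \sqrt{1 + 4}} = 6 + \frac{1}{0 + \sqrt{5}} = 6 + \frac{1}{\sqrt{5}} = 6 + \frac{\sqrt{5}}{5}$)
$\left(j{\left(-4,-15 \right)} - 38\right) + 204 = \left(\left(6 + \frac{\sqrt{5}}{5}\right) - 38\right) + 204 = \left(-32 + \frac{\sqrt{5}}{5}\right) + 204 = 172 + \frac{\sqrt{5}}{5}$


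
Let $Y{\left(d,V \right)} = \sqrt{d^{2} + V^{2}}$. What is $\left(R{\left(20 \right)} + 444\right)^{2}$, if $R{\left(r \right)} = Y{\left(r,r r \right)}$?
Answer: $357536 + 17760 \sqrt{401} \approx 7.1318 \cdot 10^{5}$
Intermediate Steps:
$Y{\left(d,V \right)} = \sqrt{V^{2} + d^{2}}$
$R{\left(r \right)} = \sqrt{r^{2} + r^{4}}$ ($R{\left(r \right)} = \sqrt{\left(r r\right)^{2} + r^{2}} = \sqrt{\left(r^{2}\right)^{2} + r^{2}} = \sqrt{r^{4} + r^{2}} = \sqrt{r^{2} + r^{4}}$)
$\left(R{\left(20 \right)} + 444\right)^{2} = \left(\sqrt{20^{2} + 20^{4}} + 444\right)^{2} = \left(\sqrt{400 + 160000} + 444\right)^{2} = \left(\sqrt{160400} + 444\right)^{2} = \left(20 \sqrt{401} + 444\right)^{2} = \left(444 + 20 \sqrt{401}\right)^{2}$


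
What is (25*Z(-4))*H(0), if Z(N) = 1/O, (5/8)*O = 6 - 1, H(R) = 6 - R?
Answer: 75/4 ≈ 18.750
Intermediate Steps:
O = 8 (O = 8*(6 - 1)/5 = (8/5)*5 = 8)
Z(N) = ⅛ (Z(N) = 1/8 = ⅛)
(25*Z(-4))*H(0) = (25*(⅛))*(6 - 1*0) = 25*(6 + 0)/8 = (25/8)*6 = 75/4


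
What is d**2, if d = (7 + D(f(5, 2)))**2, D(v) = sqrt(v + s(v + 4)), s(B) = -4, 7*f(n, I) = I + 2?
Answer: 68833/49 + 2552*I*sqrt(42)/7 ≈ 1404.8 + 2362.7*I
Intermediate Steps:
f(n, I) = 2/7 + I/7 (f(n, I) = (I + 2)/7 = (2 + I)/7 = 2/7 + I/7)
D(v) = sqrt(-4 + v) (D(v) = sqrt(v - 4) = sqrt(-4 + v))
d = (7 + 2*I*sqrt(42)/7)**2 (d = (7 + sqrt(-4 + (2/7 + (1/7)*2)))**2 = (7 + sqrt(-4 + (2/7 + 2/7)))**2 = (7 + sqrt(-4 + 4/7))**2 = (7 + sqrt(-24/7))**2 = (7 + 2*I*sqrt(42)/7)**2 ≈ 45.571 + 25.923*I)
d**2 = (319/7 + 4*I*sqrt(42))**2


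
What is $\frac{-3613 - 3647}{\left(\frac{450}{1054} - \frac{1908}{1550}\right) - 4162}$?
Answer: $\frac{95650500}{54844943} \approx 1.744$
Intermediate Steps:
$\frac{-3613 - 3647}{\left(\frac{450}{1054} - \frac{1908}{1550}\right) - 4162} = - \frac{7260}{\left(450 \cdot \frac{1}{1054} - \frac{954}{775}\right) - 4162} = - \frac{7260}{\left(\frac{225}{527} - \frac{954}{775}\right) - 4162} = - \frac{7260}{- \frac{10593}{13175} - 4162} = - \frac{7260}{- \frac{54844943}{13175}} = \left(-7260\right) \left(- \frac{13175}{54844943}\right) = \frac{95650500}{54844943}$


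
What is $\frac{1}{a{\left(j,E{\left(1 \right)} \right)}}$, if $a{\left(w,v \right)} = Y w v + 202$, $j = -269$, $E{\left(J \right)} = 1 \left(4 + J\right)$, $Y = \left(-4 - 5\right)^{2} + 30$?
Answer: $- \frac{1}{149093} \approx -6.7072 \cdot 10^{-6}$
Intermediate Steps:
$Y = 111$ ($Y = \left(-9\right)^{2} + 30 = 81 + 30 = 111$)
$E{\left(J \right)} = 4 + J$
$a{\left(w,v \right)} = 202 + 111 v w$ ($a{\left(w,v \right)} = 111 w v + 202 = 111 v w + 202 = 202 + 111 v w$)
$\frac{1}{a{\left(j,E{\left(1 \right)} \right)}} = \frac{1}{202 + 111 \left(4 + 1\right) \left(-269\right)} = \frac{1}{202 + 111 \cdot 5 \left(-269\right)} = \frac{1}{202 - 149295} = \frac{1}{-149093} = - \frac{1}{149093}$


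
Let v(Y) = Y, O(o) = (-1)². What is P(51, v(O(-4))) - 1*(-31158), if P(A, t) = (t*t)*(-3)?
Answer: 31155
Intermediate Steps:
O(o) = 1
P(A, t) = -3*t² (P(A, t) = t²*(-3) = -3*t²)
P(51, v(O(-4))) - 1*(-31158) = -3*1² - 1*(-31158) = -3*1 + 31158 = -3 + 31158 = 31155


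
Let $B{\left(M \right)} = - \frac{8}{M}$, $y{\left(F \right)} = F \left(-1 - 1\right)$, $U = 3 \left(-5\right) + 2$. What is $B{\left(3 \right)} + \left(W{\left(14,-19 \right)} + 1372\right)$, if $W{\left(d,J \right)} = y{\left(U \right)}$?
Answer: $\frac{4186}{3} \approx 1395.3$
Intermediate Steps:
$U = -13$ ($U = -15 + 2 = -13$)
$y{\left(F \right)} = - 2 F$ ($y{\left(F \right)} = F \left(-2\right) = - 2 F$)
$W{\left(d,J \right)} = 26$ ($W{\left(d,J \right)} = \left(-2\right) \left(-13\right) = 26$)
$B{\left(3 \right)} + \left(W{\left(14,-19 \right)} + 1372\right) = - \frac{8}{3} + \left(26 + 1372\right) = \left(-8\right) \frac{1}{3} + 1398 = - \frac{8}{3} + 1398 = \frac{4186}{3}$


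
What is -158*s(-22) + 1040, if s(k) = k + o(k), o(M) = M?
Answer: 7992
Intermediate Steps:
s(k) = 2*k (s(k) = k + k = 2*k)
-158*s(-22) + 1040 = -316*(-22) + 1040 = -158*(-44) + 1040 = 6952 + 1040 = 7992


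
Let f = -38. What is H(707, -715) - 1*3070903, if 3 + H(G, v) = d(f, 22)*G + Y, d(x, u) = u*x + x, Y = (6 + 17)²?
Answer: -3688295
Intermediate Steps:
Y = 529 (Y = 23² = 529)
d(x, u) = x + u*x
H(G, v) = 526 - 874*G (H(G, v) = -3 + ((-38*(1 + 22))*G + 529) = -3 + ((-38*23)*G + 529) = -3 + (-874*G + 529) = -3 + (529 - 874*G) = 526 - 874*G)
H(707, -715) - 1*3070903 = (526 - 874*707) - 1*3070903 = (526 - 617918) - 3070903 = -617392 - 3070903 = -3688295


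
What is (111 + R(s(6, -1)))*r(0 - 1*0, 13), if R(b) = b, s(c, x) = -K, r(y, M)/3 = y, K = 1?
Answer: 0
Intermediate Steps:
r(y, M) = 3*y
s(c, x) = -1 (s(c, x) = -1*1 = -1)
(111 + R(s(6, -1)))*r(0 - 1*0, 13) = (111 - 1)*(3*(0 - 1*0)) = 110*(3*(0 + 0)) = 110*(3*0) = 110*0 = 0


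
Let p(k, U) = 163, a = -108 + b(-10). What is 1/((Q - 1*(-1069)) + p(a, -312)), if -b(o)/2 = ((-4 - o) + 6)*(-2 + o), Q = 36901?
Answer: 1/38133 ≈ 2.6224e-5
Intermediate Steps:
b(o) = -2*(-2 + o)*(2 - o) (b(o) = -2*((-4 - o) + 6)*(-2 + o) = -2*(2 - o)*(-2 + o) = -2*(-2 + o)*(2 - o))
a = 180 (a = -108 + (8 - 8*(-10) + 2*(-10)**2) = -108 + (8 + 80 + 2*100) = -108 + (8 + 80 + 200) = -108 + 288 = 180)
1/((Q - 1*(-1069)) + p(a, -312)) = 1/((36901 - 1*(-1069)) + 163) = 1/((36901 + 1069) + 163) = 1/(37970 + 163) = 1/38133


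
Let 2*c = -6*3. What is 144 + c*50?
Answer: -306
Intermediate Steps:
c = -9 (c = (-6*3)/2 = (½)*(-18) = -9)
144 + c*50 = 144 - 9*50 = 144 - 450 = -306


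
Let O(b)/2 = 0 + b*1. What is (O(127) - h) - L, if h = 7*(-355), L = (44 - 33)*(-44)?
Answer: 3223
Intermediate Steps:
L = -484 (L = 11*(-44) = -484)
h = -2485
O(b) = 2*b (O(b) = 2*(0 + b*1) = 2*(0 + b) = 2*b)
(O(127) - h) - L = (2*127 - 1*(-2485)) - 1*(-484) = (254 + 2485) + 484 = 2739 + 484 = 3223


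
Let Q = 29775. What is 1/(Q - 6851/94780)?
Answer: 94780/2822067649 ≈ 3.3585e-5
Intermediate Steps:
1/(Q - 6851/94780) = 1/(29775 - 6851/94780) = 1/(2822067649/94780) = 94780/2822067649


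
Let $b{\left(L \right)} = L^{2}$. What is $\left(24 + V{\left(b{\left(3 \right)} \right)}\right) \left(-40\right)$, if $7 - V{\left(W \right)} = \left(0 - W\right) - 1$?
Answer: $-1640$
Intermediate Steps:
$V{\left(W \right)} = 8 + W$ ($V{\left(W \right)} = 7 - \left(\left(0 - W\right) - 1\right) = 7 - \left(- W - 1\right) = 7 - \left(-1 - W\right) = 7 + \left(1 + W\right) = 8 + W$)
$\left(24 + V{\left(b{\left(3 \right)} \right)}\right) \left(-40\right) = \left(24 + \left(8 + 3^{2}\right)\right) \left(-40\right) = \left(24 + \left(8 + 9\right)\right) \left(-40\right) = \left(24 + 17\right) \left(-40\right) = 41 \left(-40\right) = -1640$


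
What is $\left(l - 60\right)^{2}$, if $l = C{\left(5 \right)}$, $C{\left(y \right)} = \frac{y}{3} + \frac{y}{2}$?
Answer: $\frac{112225}{36} \approx 3117.4$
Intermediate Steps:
$C{\left(y \right)} = \frac{5 y}{6}$ ($C{\left(y \right)} = y \frac{1}{3} + y \frac{1}{2} = \frac{y}{3} + \frac{y}{2} = \frac{5 y}{6}$)
$l = \frac{25}{6}$ ($l = \frac{5}{6} \cdot 5 = \frac{25}{6} \approx 4.1667$)
$\left(l - 60\right)^{2} = \left(\frac{25}{6} - 60\right)^{2} = \left(- \frac{335}{6}\right)^{2} = \frac{112225}{36}$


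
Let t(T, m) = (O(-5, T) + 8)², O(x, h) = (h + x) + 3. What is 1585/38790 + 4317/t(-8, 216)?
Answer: 16746277/15516 ≈ 1079.3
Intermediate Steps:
O(x, h) = 3 + h + x
t(T, m) = (6 + T)² (t(T, m) = ((3 + T - 5) + 8)² = ((-2 + T) + 8)² = (6 + T)²)
1585/38790 + 4317/t(-8, 216) = 1585/38790 + 4317/((6 - 8)²) = 1585*(1/38790) + 4317/((-2)²) = 317/7758 + 4317/4 = 16746277/15516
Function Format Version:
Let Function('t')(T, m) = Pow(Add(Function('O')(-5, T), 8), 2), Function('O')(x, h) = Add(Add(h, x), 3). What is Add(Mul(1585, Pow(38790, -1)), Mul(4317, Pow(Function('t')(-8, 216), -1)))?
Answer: Rational(16746277, 15516) ≈ 1079.3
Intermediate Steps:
Function('O')(x, h) = Add(3, h, x)
Function('t')(T, m) = Pow(Add(6, T), 2) (Function('t')(T, m) = Pow(Add(Add(3, T, -5), 8), 2) = Pow(Add(Add(-2, T), 8), 2) = Pow(Add(6, T), 2))
Add(Mul(1585, Pow(38790, -1)), Mul(4317, Pow(Function('t')(-8, 216), -1))) = Add(Mul(1585, Pow(38790, -1)), Mul(4317, Pow(Pow(Add(6, -8), 2), -1))) = Add(Mul(1585, Rational(1, 38790)), Mul(4317, Pow(Pow(-2, 2), -1))) = Add(Rational(317, 7758), Mul(4317, Pow(4, -1))) = Add(Rational(317, 7758), Mul(4317, Rational(1, 4))) = Add(Rational(317, 7758), Rational(4317, 4)) = Rational(16746277, 15516)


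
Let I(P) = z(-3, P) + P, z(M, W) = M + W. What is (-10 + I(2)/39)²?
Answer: 151321/1521 ≈ 99.488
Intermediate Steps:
I(P) = -3 + 2*P (I(P) = (-3 + P) + P = -3 + 2*P)
(-10 + I(2)/39)² = (-10 + (-3 + 2*2)/39)² = (-10 + (-3 + 4)*(1/39))² = (-10 + 1*(1/39))² = (-10 + 1/39)² = (-389/39)² = 151321/1521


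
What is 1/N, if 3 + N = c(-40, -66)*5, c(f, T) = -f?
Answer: 1/197 ≈ 0.0050761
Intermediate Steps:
N = 197 (N = -3 - 1*(-40)*5 = -3 + 40*5 = -3 + 200 = 197)
1/N = 1/197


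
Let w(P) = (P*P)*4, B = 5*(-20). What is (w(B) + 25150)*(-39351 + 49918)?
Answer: 688440050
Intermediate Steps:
B = -100
w(P) = 4*P**2 (w(P) = P**2*4 = 4*P**2)
(w(B) + 25150)*(-39351 + 49918) = (4*(-100)**2 + 25150)*(-39351 + 49918) = (4*10000 + 25150)*10567 = (40000 + 25150)*10567 = 65150*10567 = 688440050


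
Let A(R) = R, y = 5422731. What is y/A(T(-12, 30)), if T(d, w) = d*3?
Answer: -1807577/12 ≈ -1.5063e+5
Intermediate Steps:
T(d, w) = 3*d
y/A(T(-12, 30)) = 5422731/((3*(-12))) = 5422731/(-36) = 5422731*(-1/36) = -1807577/12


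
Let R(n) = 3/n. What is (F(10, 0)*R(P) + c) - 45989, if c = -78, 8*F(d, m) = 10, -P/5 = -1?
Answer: -184265/4 ≈ -46066.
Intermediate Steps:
P = 5 (P = -5*(-1) = 5)
F(d, m) = 5/4 (F(d, m) = (⅛)*10 = 5/4)
(F(10, 0)*R(P) + c) - 45989 = (5*(3/5)/4 - 78) - 45989 = (5*(3*(⅕))/4 - 78) - 45989 = ((5/4)*(⅗) - 78) - 45989 = (¾ - 78) - 45989 = -309/4 - 45989 = -184265/4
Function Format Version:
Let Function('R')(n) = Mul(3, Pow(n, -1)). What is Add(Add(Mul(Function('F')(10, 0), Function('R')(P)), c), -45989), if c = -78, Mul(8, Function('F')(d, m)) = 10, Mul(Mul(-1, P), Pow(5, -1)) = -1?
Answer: Rational(-184265, 4) ≈ -46066.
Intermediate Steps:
P = 5 (P = Mul(-5, -1) = 5)
Function('F')(d, m) = Rational(5, 4) (Function('F')(d, m) = Mul(Rational(1, 8), 10) = Rational(5, 4))
Add(Add(Mul(Function('F')(10, 0), Function('R')(P)), c), -45989) = Add(Add(Mul(Rational(5, 4), Mul(3, Pow(5, -1))), -78), -45989) = Add(Add(Mul(Rational(5, 4), Mul(3, Rational(1, 5))), -78), -45989) = Add(Add(Mul(Rational(5, 4), Rational(3, 5)), -78), -45989) = Add(Add(Rational(3, 4), -78), -45989) = Add(Rational(-309, 4), -45989) = Rational(-184265, 4)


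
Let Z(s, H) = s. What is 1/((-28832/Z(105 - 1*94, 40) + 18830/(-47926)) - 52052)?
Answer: -263593/14411547617 ≈ -1.8290e-5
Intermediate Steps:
1/((-28832/Z(105 - 1*94, 40) + 18830/(-47926)) - 52052) = 1/((-28832/(105 - 1*94) + 18830/(-47926)) - 52052) = 1/((-28832/(105 - 94) + 18830*(-1/47926)) - 52052) = 1/((-28832/11 - 9415/23963) - 52052) = 1/(-691004781/263593 - 52052) = 1/(-14411547617/263593) = -263593/14411547617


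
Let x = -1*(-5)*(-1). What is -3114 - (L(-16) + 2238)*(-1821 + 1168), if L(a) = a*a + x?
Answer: 1622203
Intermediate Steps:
x = -5 (x = 5*(-1) = -5)
L(a) = -5 + a² (L(a) = a*a - 5 = a² - 5 = -5 + a²)
-3114 - (L(-16) + 2238)*(-1821 + 1168) = -3114 - ((-5 + (-16)²) + 2238)*(-1821 + 1168) = -3114 - ((-5 + 256) + 2238)*(-653) = -3114 - (251 + 2238)*(-653) = -3114 - 2489*(-653) = -3114 - 1*(-1625317) = -3114 + 1625317 = 1622203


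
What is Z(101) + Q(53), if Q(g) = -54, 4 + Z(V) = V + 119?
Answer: 162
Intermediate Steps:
Z(V) = 115 + V (Z(V) = -4 + (V + 119) = -4 + (119 + V) = 115 + V)
Z(101) + Q(53) = (115 + 101) - 54 = 216 - 54 = 162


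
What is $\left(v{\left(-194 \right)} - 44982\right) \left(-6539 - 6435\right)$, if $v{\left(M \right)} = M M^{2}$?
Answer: $95311752484$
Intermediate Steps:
$v{\left(M \right)} = M^{3}$
$\left(v{\left(-194 \right)} - 44982\right) \left(-6539 - 6435\right) = \left(\left(-194\right)^{3} - 44982\right) \left(-6539 - 6435\right) = \left(-7301384 - 44982\right) \left(-12974\right) = \left(-7346366\right) \left(-12974\right) = 95311752484$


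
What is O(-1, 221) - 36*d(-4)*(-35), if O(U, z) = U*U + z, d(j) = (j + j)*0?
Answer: 222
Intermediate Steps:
d(j) = 0 (d(j) = (2*j)*0 = 0)
O(U, z) = z + U**2 (O(U, z) = U**2 + z = z + U**2)
O(-1, 221) - 36*d(-4)*(-35) = (221 + (-1)**2) - 36*0*(-35) = (221 + 1) - 0*(-35) = 222 - 1*0 = 222 + 0 = 222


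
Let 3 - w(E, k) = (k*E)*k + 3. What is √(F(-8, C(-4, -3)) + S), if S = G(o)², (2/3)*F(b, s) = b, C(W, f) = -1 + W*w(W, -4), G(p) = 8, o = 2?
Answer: 2*√13 ≈ 7.2111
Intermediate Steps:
w(E, k) = -E*k² (w(E, k) = 3 - ((k*E)*k + 3) = 3 - ((E*k)*k + 3) = 3 - (E*k² + 3) = 3 - (3 + E*k²) = 3 + (-3 - E*k²) = -E*k²)
C(W, f) = -1 - 16*W² (C(W, f) = -1 + W*(-1*W*(-4)²) = -1 + W*(-1*W*16) = -1 + W*(-16*W) = -1 - 16*W²)
F(b, s) = 3*b/2
S = 64 (S = 8² = 64)
√(F(-8, C(-4, -3)) + S) = √((3/2)*(-8) + 64) = √(-12 + 64) = √52 = 2*√13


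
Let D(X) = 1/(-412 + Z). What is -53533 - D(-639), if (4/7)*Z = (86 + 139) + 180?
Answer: -63543675/1187 ≈ -53533.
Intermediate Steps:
Z = 2835/4 (Z = 7*((86 + 139) + 180)/4 = 7*(225 + 180)/4 = (7/4)*405 = 2835/4 ≈ 708.75)
D(X) = 4/1187 (D(X) = 1/(-412 + 2835/4) = 1/(1187/4) = 4/1187)
-53533 - D(-639) = -53533 - 1*4/1187 = -53533 - 4/1187 = -63543675/1187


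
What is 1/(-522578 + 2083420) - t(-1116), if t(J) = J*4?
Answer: 6967598689/1560842 ≈ 4464.0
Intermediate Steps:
t(J) = 4*J
1/(-522578 + 2083420) - t(-1116) = 1/(-522578 + 2083420) - 4*(-1116) = 1/1560842 - 1*(-4464) = 1/1560842 + 4464 = 6967598689/1560842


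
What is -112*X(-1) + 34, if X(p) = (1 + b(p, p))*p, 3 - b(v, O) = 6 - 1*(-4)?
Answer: -638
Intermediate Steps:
b(v, O) = -7 (b(v, O) = 3 - (6 - 1*(-4)) = 3 - (6 + 4) = 3 - 1*10 = 3 - 10 = -7)
X(p) = -6*p (X(p) = (1 - 7)*p = -6*p)
-112*X(-1) + 34 = -(-672)*(-1) + 34 = -112*6 + 34 = -672 + 34 = -638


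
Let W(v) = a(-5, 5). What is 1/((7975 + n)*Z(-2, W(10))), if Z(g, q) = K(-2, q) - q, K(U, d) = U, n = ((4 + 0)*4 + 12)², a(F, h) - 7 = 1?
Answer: -1/87590 ≈ -1.1417e-5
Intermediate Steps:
a(F, h) = 8 (a(F, h) = 7 + 1 = 8)
W(v) = 8
n = 784 (n = (4*4 + 12)² = (16 + 12)² = 28² = 784)
Z(g, q) = -2 - q
1/((7975 + n)*Z(-2, W(10))) = 1/((7975 + 784)*(-2 - 1*8)) = 1/(8759*(-2 - 8)) = (1/8759)/(-10) = (1/8759)*(-⅒) = -1/87590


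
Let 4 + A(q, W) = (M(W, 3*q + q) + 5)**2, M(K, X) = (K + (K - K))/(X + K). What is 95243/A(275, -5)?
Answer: 111413403/24512 ≈ 4545.3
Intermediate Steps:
M(K, X) = K/(K + X) (M(K, X) = (K + 0)/(K + X) = K/(K + X))
A(q, W) = -4 + (5 + W/(W + 4*q))**2 (A(q, W) = -4 + (W/(W + (3*q + q)) + 5)**2 = -4 + (W/(W + 4*q) + 5)**2 = -4 + (5 + W/(W + 4*q))**2)
95243/A(275, -5) = 95243/(-4 + 4*(3*(-5) + 10*275)**2/(-5 + 4*275)**2) = 95243/(-4 + 4*(-15 + 2750)**2/(-5 + 1100)**2) = 95243/(-4 + 4*2735**2/1095**2) = 95243/(-4 + 4*(1/1199025)*7480225) = 95243/(-4 + 1196836/47961) = 95243/(1004992/47961) = 95243*(47961/1004992) = 111413403/24512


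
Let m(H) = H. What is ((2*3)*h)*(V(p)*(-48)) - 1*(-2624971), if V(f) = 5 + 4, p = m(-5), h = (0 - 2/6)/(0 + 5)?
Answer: 13125719/5 ≈ 2.6251e+6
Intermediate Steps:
h = -1/15 (h = (0 - 2*1/6)/5 = (0 - 1/3)*(1/5) = -1/3*1/5 = -1/15 ≈ -0.066667)
p = -5
V(f) = 9
((2*3)*h)*(V(p)*(-48)) - 1*(-2624971) = ((2*3)*(-1/15))*(9*(-48)) - 1*(-2624971) = (6*(-1/15))*(-432) + 2624971 = -2/5*(-432) + 2624971 = 864/5 + 2624971 = 13125719/5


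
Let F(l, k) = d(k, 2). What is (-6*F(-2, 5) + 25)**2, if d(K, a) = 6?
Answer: 121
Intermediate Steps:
F(l, k) = 6
(-6*F(-2, 5) + 25)**2 = (-6*6 + 25)**2 = (-36 + 25)**2 = (-11)**2 = 121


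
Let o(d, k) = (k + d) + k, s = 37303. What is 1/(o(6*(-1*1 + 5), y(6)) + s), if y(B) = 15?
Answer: 1/37357 ≈ 2.6769e-5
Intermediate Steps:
o(d, k) = d + 2*k (o(d, k) = (d + k) + k = d + 2*k)
1/(o(6*(-1*1 + 5), y(6)) + s) = 1/((6*(-1*1 + 5) + 2*15) + 37303) = 1/((6*(-1 + 5) + 30) + 37303) = 1/((6*4 + 30) + 37303) = 1/((24 + 30) + 37303) = 1/(54 + 37303) = 1/37357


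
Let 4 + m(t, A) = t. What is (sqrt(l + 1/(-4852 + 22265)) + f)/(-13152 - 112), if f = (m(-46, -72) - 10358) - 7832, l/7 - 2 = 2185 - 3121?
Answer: 1140/829 - 3*I*sqrt(220267084301)/230966032 ≈ 1.3752 - 0.006096*I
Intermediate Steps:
l = -6538 (l = 14 + 7*(2185 - 3121) = 14 + 7*(-936) = 14 - 6552 = -6538)
m(t, A) = -4 + t
f = -18240 (f = ((-4 - 46) - 10358) - 7832 = (-50 - 10358) - 7832 = -10408 - 7832 = -18240)
(sqrt(l + 1/(-4852 + 22265)) + f)/(-13152 - 112) = (sqrt(-6538 + 1/(-4852 + 22265)) - 18240)/(-13152 - 112) = (sqrt(-6538 + 1/17413) - 18240)/(-13264) = (sqrt(-6538 + 1/17413) - 18240)*(-1/13264) = (sqrt(-113846193/17413) - 18240)*(-1/13264) = (3*I*sqrt(220267084301)/17413 - 18240)*(-1/13264) = (-18240 + 3*I*sqrt(220267084301)/17413)*(-1/13264) = 1140/829 - 3*I*sqrt(220267084301)/230966032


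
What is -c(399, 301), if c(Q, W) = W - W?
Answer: 0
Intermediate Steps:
c(Q, W) = 0
-c(399, 301) = -1*0 = 0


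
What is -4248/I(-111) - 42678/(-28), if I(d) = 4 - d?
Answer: 2394513/1610 ≈ 1487.3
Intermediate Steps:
-4248/I(-111) - 42678/(-28) = -4248/(4 - 1*(-111)) - 42678/(-28) = -4248/(4 + 111) - 42678*(-1/28) = -4248/115 + 21339/14 = 2394513/1610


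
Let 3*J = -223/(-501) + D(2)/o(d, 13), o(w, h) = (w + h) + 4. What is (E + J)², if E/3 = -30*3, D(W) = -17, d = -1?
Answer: 42222821372281/578306304 ≈ 73011.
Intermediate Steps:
o(w, h) = 4 + h + w (o(w, h) = (h + w) + 4 = 4 + h + w)
E = -270 (E = 3*(-30*3) = 3*(-90) = -270)
J = -4949/24048 (J = (-223/(-501) - 17/(4 + 13 - 1))/3 = (-223*(-1/501) - 17/16)/3 = (223/501 - 17*1/16)/3 = (223/501 - 17/16)/3 = (⅓)*(-4949/8016) = -4949/24048 ≈ -0.20580)
(E + J)² = (-270 - 4949/24048)² = (-6497909/24048)² = 42222821372281/578306304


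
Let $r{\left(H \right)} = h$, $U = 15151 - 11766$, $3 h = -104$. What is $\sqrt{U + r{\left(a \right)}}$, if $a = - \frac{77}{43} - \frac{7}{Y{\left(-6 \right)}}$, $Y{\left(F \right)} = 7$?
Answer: $\frac{23 \sqrt{57}}{3} \approx 57.882$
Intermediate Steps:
$h = - \frac{104}{3}$ ($h = \frac{1}{3} \left(-104\right) = - \frac{104}{3} \approx -34.667$)
$a = - \frac{120}{43}$ ($a = - \frac{77}{43} - \frac{7}{7} = \left(-77\right) \frac{1}{43} - 1 = - \frac{77}{43} - 1 = - \frac{120}{43} \approx -2.7907$)
$U = 3385$ ($U = 15151 - 11766 = 3385$)
$r{\left(H \right)} = - \frac{104}{3}$
$\sqrt{U + r{\left(a \right)}} = \sqrt{3385 - \frac{104}{3}} = \sqrt{\frac{10051}{3}} = \frac{23 \sqrt{57}}{3}$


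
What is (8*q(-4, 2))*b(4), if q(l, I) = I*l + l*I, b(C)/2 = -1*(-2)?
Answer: -512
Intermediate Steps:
b(C) = 4 (b(C) = 2*(-1*(-2)) = 2*2 = 4)
q(l, I) = 2*I*l (q(l, I) = I*l + I*l = 2*I*l)
(8*q(-4, 2))*b(4) = (8*(2*2*(-4)))*4 = (8*(-16))*4 = -128*4 = -512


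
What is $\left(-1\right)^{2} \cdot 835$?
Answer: $835$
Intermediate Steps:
$\left(-1\right)^{2} \cdot 835 = 1 \cdot 835 = 835$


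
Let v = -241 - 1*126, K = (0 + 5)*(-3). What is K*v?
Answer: 5505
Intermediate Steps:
K = -15 (K = 5*(-3) = -15)
v = -367 (v = -241 - 126 = -367)
K*v = -15*(-367) = 5505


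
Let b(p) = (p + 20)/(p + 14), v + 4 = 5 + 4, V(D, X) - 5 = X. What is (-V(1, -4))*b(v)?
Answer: -25/19 ≈ -1.3158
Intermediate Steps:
V(D, X) = 5 + X
v = 5 (v = -4 + (5 + 4) = -4 + 9 = 5)
b(p) = (20 + p)/(14 + p)
(-V(1, -4))*b(v) = (-(5 - 4))*((20 + 5)/(14 + 5)) = (-1*1)*(25/19) = -25/19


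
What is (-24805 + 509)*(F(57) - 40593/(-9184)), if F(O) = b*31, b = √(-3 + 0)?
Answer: -17611563/164 - 753176*I*√3 ≈ -1.0739e+5 - 1.3045e+6*I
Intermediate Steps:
b = I*√3 (b = √(-3) = I*√3 ≈ 1.732*I)
F(O) = 31*I*√3 (F(O) = (I*√3)*31 = 31*I*√3)
(-24805 + 509)*(F(57) - 40593/(-9184)) = (-24805 + 509)*(31*I*√3 - 40593/(-9184)) = -24296*(31*I*√3 - 40593*(-1/9184)) = -24296*(31*I*√3 + 5799/1312) = -24296*(5799/1312 + 31*I*√3) = -17611563/164 - 753176*I*√3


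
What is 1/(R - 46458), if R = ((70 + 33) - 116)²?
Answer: -1/46289 ≈ -2.1603e-5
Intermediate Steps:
R = 169 (R = (103 - 116)² = (-13)² = 169)
1/(R - 46458) = 1/(169 - 46458) = 1/(-46289) = -1/46289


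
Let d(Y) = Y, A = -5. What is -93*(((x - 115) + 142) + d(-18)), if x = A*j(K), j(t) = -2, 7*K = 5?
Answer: -1767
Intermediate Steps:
K = 5/7 (K = (⅐)*5 = 5/7 ≈ 0.71429)
x = 10 (x = -5*(-2) = 10)
-93*(((x - 115) + 142) + d(-18)) = -93*(((10 - 115) + 142) - 18) = -93*((-105 + 142) - 18) = -93*(37 - 18) = -93*19 = -1767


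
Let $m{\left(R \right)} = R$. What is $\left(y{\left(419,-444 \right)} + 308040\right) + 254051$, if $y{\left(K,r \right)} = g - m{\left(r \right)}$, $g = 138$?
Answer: $562673$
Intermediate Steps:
$y{\left(K,r \right)} = 138 - r$
$\left(y{\left(419,-444 \right)} + 308040\right) + 254051 = \left(\left(138 - -444\right) + 308040\right) + 254051 = \left(\left(138 + 444\right) + 308040\right) + 254051 = \left(582 + 308040\right) + 254051 = 308622 + 254051 = 562673$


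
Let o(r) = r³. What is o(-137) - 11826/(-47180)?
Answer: -60658211357/23590 ≈ -2.5714e+6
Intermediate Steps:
o(-137) - 11826/(-47180) = (-137)³ - 11826/(-47180) = -2571353 - 11826*(-1/47180) = -2571353 + 5913/23590 = -60658211357/23590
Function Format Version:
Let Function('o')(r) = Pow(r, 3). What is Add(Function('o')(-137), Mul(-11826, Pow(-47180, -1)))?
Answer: Rational(-60658211357, 23590) ≈ -2.5714e+6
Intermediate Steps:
Add(Function('o')(-137), Mul(-11826, Pow(-47180, -1))) = Add(Pow(-137, 3), Mul(-11826, Pow(-47180, -1))) = Add(-2571353, Mul(-11826, Rational(-1, 47180))) = Add(-2571353, Rational(5913, 23590)) = Rational(-60658211357, 23590)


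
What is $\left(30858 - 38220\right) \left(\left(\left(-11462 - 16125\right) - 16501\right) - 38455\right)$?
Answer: $607681566$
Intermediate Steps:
$\left(30858 - 38220\right) \left(\left(\left(-11462 - 16125\right) - 16501\right) - 38455\right) = - 7362 \left(\left(-27587 - 16501\right) - 38455\right) = - 7362 \left(-44088 - 38455\right) = \left(-7362\right) \left(-82543\right) = 607681566$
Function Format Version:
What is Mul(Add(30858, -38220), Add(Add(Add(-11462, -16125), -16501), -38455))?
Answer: 607681566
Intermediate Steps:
Mul(Add(30858, -38220), Add(Add(Add(-11462, -16125), -16501), -38455)) = Mul(-7362, Add(Add(-27587, -16501), -38455)) = Mul(-7362, Add(-44088, -38455)) = Mul(-7362, -82543) = 607681566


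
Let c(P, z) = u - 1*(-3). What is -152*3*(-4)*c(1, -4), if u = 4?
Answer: 12768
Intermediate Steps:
c(P, z) = 7 (c(P, z) = 4 - 1*(-3) = 4 + 3 = 7)
-152*3*(-4)*c(1, -4) = -152*3*(-4)*7 = -(-1824)*7 = -152*(-84) = 12768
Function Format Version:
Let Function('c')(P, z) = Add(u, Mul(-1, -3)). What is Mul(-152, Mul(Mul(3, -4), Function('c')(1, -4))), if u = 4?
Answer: 12768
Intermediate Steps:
Function('c')(P, z) = 7 (Function('c')(P, z) = Add(4, Mul(-1, -3)) = Add(4, 3) = 7)
Mul(-152, Mul(Mul(3, -4), Function('c')(1, -4))) = Mul(-152, Mul(Mul(3, -4), 7)) = Mul(-152, Mul(-12, 7)) = Mul(-152, -84) = 12768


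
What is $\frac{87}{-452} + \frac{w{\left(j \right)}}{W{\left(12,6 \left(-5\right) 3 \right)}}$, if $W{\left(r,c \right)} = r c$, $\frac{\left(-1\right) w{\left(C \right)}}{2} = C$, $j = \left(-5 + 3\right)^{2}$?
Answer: $- \frac{11293}{61020} \approx -0.18507$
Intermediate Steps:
$j = 4$ ($j = \left(-2\right)^{2} = 4$)
$w{\left(C \right)} = - 2 C$
$W{\left(r,c \right)} = c r$
$\frac{87}{-452} + \frac{w{\left(j \right)}}{W{\left(12,6 \left(-5\right) 3 \right)}} = \frac{87}{-452} + \frac{\left(-2\right) 4}{6 \left(-5\right) 3 \cdot 12} = 87 \left(- \frac{1}{452}\right) - \frac{8}{\left(-30\right) 3 \cdot 12} = - \frac{87}{452} - \frac{8}{\left(-90\right) 12} = - \frac{87}{452} - \frac{8}{-1080} = - \frac{87}{452} - - \frac{1}{135} = - \frac{87}{452} + \frac{1}{135} = - \frac{11293}{61020}$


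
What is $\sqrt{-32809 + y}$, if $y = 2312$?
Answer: $i \sqrt{30497} \approx 174.63 i$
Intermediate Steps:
$\sqrt{-32809 + y} = \sqrt{-32809 + 2312} = \sqrt{-30497} = i \sqrt{30497}$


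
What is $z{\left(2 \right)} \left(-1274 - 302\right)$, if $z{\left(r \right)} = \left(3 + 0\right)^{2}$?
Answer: $-14184$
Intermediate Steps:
$z{\left(r \right)} = 9$ ($z{\left(r \right)} = 3^{2} = 9$)
$z{\left(2 \right)} \left(-1274 - 302\right) = 9 \left(-1274 - 302\right) = 9 \left(-1576\right) = -14184$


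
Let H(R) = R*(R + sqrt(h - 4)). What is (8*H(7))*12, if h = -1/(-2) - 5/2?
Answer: 4704 + 672*I*sqrt(6) ≈ 4704.0 + 1646.1*I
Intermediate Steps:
h = -2 (h = -1*(-1/2) - 5*1/2 = 1/2 - 5/2 = -2)
H(R) = R*(R + I*sqrt(6)) (H(R) = R*(R + sqrt(-2 - 4)) = R*(R + sqrt(-6)) = R*(R + I*sqrt(6)))
(8*H(7))*12 = (8*(7*(7 + I*sqrt(6))))*12 = (8*(49 + 7*I*sqrt(6)))*12 = (392 + 56*I*sqrt(6))*12 = 4704 + 672*I*sqrt(6)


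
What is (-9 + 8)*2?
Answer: -2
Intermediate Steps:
(-9 + 8)*2 = -1*2 = -2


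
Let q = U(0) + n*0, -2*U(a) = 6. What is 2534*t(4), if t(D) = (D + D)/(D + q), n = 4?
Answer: 20272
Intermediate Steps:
U(a) = -3 (U(a) = -½*6 = -3)
q = -3 (q = -3 + 4*0 = -3 + 0 = -3)
t(D) = 2*D/(-3 + D) (t(D) = (D + D)/(D - 3) = (2*D)/(-3 + D) = 2*D/(-3 + D))
2534*t(4) = 2534*(2*4/(-3 + 4)) = 2534*(2*4/1) = 2534*(2*4*1) = 2534*8 = 20272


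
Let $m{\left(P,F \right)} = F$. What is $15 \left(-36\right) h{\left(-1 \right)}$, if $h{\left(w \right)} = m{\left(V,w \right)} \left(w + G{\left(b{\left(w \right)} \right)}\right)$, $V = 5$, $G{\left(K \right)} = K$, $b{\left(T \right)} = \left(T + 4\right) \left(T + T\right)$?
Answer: $-3780$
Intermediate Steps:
$b{\left(T \right)} = 2 T \left(4 + T\right)$ ($b{\left(T \right)} = \left(4 + T\right) 2 T = 2 T \left(4 + T\right)$)
$h{\left(w \right)} = w \left(w + 2 w \left(4 + w\right)\right)$
$15 \left(-36\right) h{\left(-1 \right)} = 15 \left(-36\right) \left(-1\right)^{2} \left(9 + 2 \left(-1\right)\right) = - 540 \cdot 1 \left(9 - 2\right) = - 540 \cdot 1 \cdot 7 = \left(-540\right) 7 = -3780$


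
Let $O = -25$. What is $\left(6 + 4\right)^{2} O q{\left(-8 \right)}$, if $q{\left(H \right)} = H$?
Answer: $20000$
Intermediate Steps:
$\left(6 + 4\right)^{2} O q{\left(-8 \right)} = \left(6 + 4\right)^{2} \left(-25\right) \left(-8\right) = 10^{2} \left(-25\right) \left(-8\right) = 100 \left(-25\right) \left(-8\right) = \left(-2500\right) \left(-8\right) = 20000$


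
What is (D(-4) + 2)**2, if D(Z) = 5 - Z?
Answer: 121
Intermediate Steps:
(D(-4) + 2)**2 = ((5 - 1*(-4)) + 2)**2 = ((5 + 4) + 2)**2 = (9 + 2)**2 = 11**2 = 121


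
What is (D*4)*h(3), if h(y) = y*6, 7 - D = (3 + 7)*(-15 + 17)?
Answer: -936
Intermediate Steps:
D = -13 (D = 7 - (3 + 7)*(-15 + 17) = 7 - 10*2 = 7 - 1*20 = 7 - 20 = -13)
h(y) = 6*y
(D*4)*h(3) = (-13*4)*(6*3) = -52*18 = -936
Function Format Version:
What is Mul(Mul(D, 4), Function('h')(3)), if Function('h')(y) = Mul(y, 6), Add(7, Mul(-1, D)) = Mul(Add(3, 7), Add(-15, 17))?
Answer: -936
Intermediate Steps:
D = -13 (D = Add(7, Mul(-1, Mul(Add(3, 7), Add(-15, 17)))) = Add(7, Mul(-1, Mul(10, 2))) = Add(7, Mul(-1, 20)) = Add(7, -20) = -13)
Function('h')(y) = Mul(6, y)
Mul(Mul(D, 4), Function('h')(3)) = Mul(Mul(-13, 4), Mul(6, 3)) = Mul(-52, 18) = -936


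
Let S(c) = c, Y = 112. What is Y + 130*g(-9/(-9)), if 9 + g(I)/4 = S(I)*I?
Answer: -4048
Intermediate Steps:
g(I) = -36 + 4*I² (g(I) = -36 + 4*(I*I) = -36 + 4*I²)
Y + 130*g(-9/(-9)) = 112 + 130*(-36 + 4*(-9/(-9))²) = 112 + 130*(-36 + 4*(-9*(-⅑))²) = 112 + 130*(-36 + 4*1²) = 112 + 130*(-36 + 4*1) = 112 + 130*(-36 + 4) = 112 + 130*(-32) = 112 - 4160 = -4048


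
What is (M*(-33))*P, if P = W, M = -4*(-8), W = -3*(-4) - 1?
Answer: -11616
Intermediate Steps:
W = 11 (W = 12 - 1 = 11)
M = 32
P = 11
(M*(-33))*P = (32*(-33))*11 = -1056*11 = -11616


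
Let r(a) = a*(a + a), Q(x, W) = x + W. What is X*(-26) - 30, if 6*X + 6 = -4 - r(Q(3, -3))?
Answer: 40/3 ≈ 13.333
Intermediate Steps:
Q(x, W) = W + x
r(a) = 2*a**2 (r(a) = a*(2*a) = 2*a**2)
X = -5/3 (X = -1 + (-4 - 2*(-3 + 3)**2)/6 = -1 + (-4 - 2*0**2)/6 = -1 + (-4 - 2*0)/6 = -1 + (-4 - 1*0)/6 = -1 + (-4 + 0)/6 = -1 + (1/6)*(-4) = -1 - 2/3 = -5/3 ≈ -1.6667)
X*(-26) - 30 = -5/3*(-26) - 30 = 130/3 - 30 = 40/3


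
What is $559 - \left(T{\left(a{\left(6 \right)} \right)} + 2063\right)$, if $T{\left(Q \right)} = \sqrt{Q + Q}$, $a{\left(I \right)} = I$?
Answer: $-1504 - 2 \sqrt{3} \approx -1507.5$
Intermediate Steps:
$T{\left(Q \right)} = \sqrt{2} \sqrt{Q}$ ($T{\left(Q \right)} = \sqrt{2 Q} = \sqrt{2} \sqrt{Q}$)
$559 - \left(T{\left(a{\left(6 \right)} \right)} + 2063\right) = 559 - \left(\sqrt{2} \sqrt{6} + 2063\right) = 559 - \left(2 \sqrt{3} + 2063\right) = 559 - \left(2063 + 2 \sqrt{3}\right) = -1504 - 2 \sqrt{3}$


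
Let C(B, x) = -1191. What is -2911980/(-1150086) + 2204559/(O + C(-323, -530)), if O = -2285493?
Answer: 76358252449/48701541756 ≈ 1.5679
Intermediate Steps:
-2911980/(-1150086) + 2204559/(O + C(-323, -530)) = -2911980/(-1150086) + 2204559/(-2285493 - 1191) = -2911980*(-1/1150086) + 2204559/(-2286684) = 485330/191681 + 2204559*(-1/2286684) = 485330/191681 - 244951/254076 = 76358252449/48701541756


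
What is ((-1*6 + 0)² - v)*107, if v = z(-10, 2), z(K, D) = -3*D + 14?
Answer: 2996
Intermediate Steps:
z(K, D) = 14 - 3*D
v = 8 (v = 14 - 3*2 = 14 - 6 = 8)
((-1*6 + 0)² - v)*107 = ((-1*6 + 0)² - 1*8)*107 = ((-6 + 0)² - 8)*107 = ((-6)² - 8)*107 = (36 - 8)*107 = 28*107 = 2996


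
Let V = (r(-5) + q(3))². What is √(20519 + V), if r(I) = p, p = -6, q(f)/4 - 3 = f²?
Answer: √22283 ≈ 149.27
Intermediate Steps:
q(f) = 12 + 4*f²
r(I) = -6
V = 1764 (V = (-6 + (12 + 4*3²))² = (-6 + (12 + 4*9))² = (-6 + (12 + 36))² = (-6 + 48)² = 42² = 1764)
√(20519 + V) = √(20519 + 1764) = √22283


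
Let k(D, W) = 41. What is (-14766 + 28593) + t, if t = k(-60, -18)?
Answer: 13868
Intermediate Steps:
t = 41
(-14766 + 28593) + t = (-14766 + 28593) + 41 = 13827 + 41 = 13868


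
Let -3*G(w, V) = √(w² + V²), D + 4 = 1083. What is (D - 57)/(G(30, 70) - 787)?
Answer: -1034118/795503 + 4380*√58/795503 ≈ -1.2580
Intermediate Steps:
D = 1079 (D = -4 + 1083 = 1079)
G(w, V) = -√(V² + w²)/3 (G(w, V) = -√(w² + V²)/3 = -√(V² + w²)/3)
(D - 57)/(G(30, 70) - 787) = (1079 - 57)/(-√(70² + 30²)/3 - 787) = 1022/(-√(4900 + 900)/3 - 787) = 1022/(-10*√58/3 - 787) = 1022/(-787 - 10*√58/3)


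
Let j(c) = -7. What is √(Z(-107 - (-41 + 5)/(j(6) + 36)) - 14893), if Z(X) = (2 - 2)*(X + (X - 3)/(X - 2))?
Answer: I*√14893 ≈ 122.04*I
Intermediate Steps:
Z(X) = 0 (Z(X) = 0*(X + (-3 + X)/(-2 + X)) = 0)
√(Z(-107 - (-41 + 5)/(j(6) + 36)) - 14893) = √(0 - 14893) = √(-14893) = I*√14893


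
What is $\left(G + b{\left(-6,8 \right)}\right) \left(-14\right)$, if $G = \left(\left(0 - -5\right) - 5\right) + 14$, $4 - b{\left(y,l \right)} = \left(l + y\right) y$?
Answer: $-420$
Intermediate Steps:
$b{\left(y,l \right)} = 4 - y \left(l + y\right)$ ($b{\left(y,l \right)} = 4 - \left(l + y\right) y = 4 - y \left(l + y\right)$)
$G = 14$ ($G = \left(\left(0 + 5\right) - 5\right) + 14 = \left(5 - 5\right) + 14 = 0 + 14 = 14$)
$\left(G + b{\left(-6,8 \right)}\right) \left(-14\right) = \left(14 - \left(32 - 48\right)\right) \left(-14\right) = \left(14 + \left(4 - 36 + 48\right)\right) \left(-14\right) = \left(14 + 16\right) \left(-14\right) = 30 \left(-14\right) = -420$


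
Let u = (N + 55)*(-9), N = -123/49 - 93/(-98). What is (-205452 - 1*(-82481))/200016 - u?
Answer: 4707651485/9800784 ≈ 480.33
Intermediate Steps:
N = -153/98 (N = -123*1/49 - 93*(-1/98) = -123/49 + 93/98 = -153/98 ≈ -1.5612)
u = -47133/98 (u = (-153/98 + 55)*(-9) = (5237/98)*(-9) = -47133/98 ≈ -480.95)
(-205452 - 1*(-82481))/200016 - u = (-205452 - 1*(-82481))/200016 - 1*(-47133/98) = (-205452 + 82481)*(1/200016) + 47133/98 = -122971*1/200016 + 47133/98 = -122971/200016 + 47133/98 = 4707651485/9800784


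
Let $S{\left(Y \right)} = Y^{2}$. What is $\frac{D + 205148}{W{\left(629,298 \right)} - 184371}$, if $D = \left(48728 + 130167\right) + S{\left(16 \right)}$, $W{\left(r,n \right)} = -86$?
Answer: $- \frac{384299}{184457} \approx -2.0834$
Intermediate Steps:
$D = 179151$ ($D = \left(48728 + 130167\right) + 16^{2} = 178895 + 256 = 179151$)
$\frac{D + 205148}{W{\left(629,298 \right)} - 184371} = \frac{179151 + 205148}{-86 - 184371} = \frac{384299}{-184457} = 384299 \left(- \frac{1}{184457}\right) = - \frac{384299}{184457}$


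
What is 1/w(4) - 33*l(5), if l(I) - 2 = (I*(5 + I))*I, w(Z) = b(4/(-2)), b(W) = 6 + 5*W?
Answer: -33265/4 ≈ -8316.3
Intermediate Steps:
w(Z) = -4 (w(Z) = 6 + 5*(4/(-2)) = 6 + 5*(4*(-½)) = 6 + 5*(-2) = 6 - 10 = -4)
l(I) = 2 + I²*(5 + I) (l(I) = 2 + (I*(5 + I))*I = 2 + I²*(5 + I))
1/w(4) - 33*l(5) = 1/(-4) - 33*(2 + 5³ + 5*5²) = -¼ - 33*(2 + 125 + 5*25) = -¼ - 33*(2 + 125 + 125) = -¼ - 33*252 = -¼ - 8316 = -33265/4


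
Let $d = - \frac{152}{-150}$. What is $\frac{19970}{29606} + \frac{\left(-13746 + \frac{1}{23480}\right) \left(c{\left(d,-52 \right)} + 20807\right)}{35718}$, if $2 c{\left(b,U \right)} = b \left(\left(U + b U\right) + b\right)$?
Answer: $- \frac{61969662666443005291}{7759164904950000} \approx -7986.6$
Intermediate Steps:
$d = \frac{76}{75}$ ($d = \left(-152\right) \left(- \frac{1}{150}\right) = \frac{76}{75} \approx 1.0133$)
$c{\left(b,U \right)} = \frac{b \left(U + b + U b\right)}{2}$ ($c{\left(b,U \right)} = \frac{b \left(\left(U + b U\right) + b\right)}{2} = \frac{b \left(\left(U + U b\right) + b\right)}{2} = \frac{b \left(U + b + U b\right)}{2}$)
$\frac{19970}{29606} + \frac{\left(-13746 + \frac{1}{23480}\right) \left(c{\left(d,-52 \right)} + 20807\right)}{35718} = \frac{19970}{29606} + \frac{\left(-13746 + \frac{1}{23480}\right) \left(\frac{1}{2} \cdot \frac{76}{75} \left(-52 + \frac{76}{75} - \frac{3952}{75}\right) + 20807\right)}{35718} = 19970 \cdot \frac{1}{29606} + \left(-13746 + \frac{1}{23480}\right) \left(\frac{1}{2} \cdot \frac{76}{75} \left(-52 + \frac{76}{75} - \frac{3952}{75}\right) + 20807\right) \frac{1}{35718} = \frac{9985}{14803} + - \frac{322756079 \left(\frac{1}{2} \cdot \frac{76}{75} \left(- \frac{2592}{25}\right) + 20807\right)}{23480} \cdot \frac{1}{35718} = \frac{9985}{14803} + - \frac{322756079 \left(- \frac{32832}{625} + 20807\right)}{23480} \cdot \frac{1}{35718} = \frac{9985}{14803} + \left(- \frac{322756079}{23480}\right) \frac{12971543}{625} \cdot \frac{1}{35718} = \frac{9985}{14803} - \frac{4186644357259897}{524161650000} = - \frac{61969662666443005291}{7759164904950000}$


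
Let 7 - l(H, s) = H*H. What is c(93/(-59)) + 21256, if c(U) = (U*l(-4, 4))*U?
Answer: 73914295/3481 ≈ 21234.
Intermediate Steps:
l(H, s) = 7 - H² (l(H, s) = 7 - H*H = 7 - H²)
c(U) = -9*U² (c(U) = (U*(7 - 1*(-4)²))*U = (U*(7 - 1*16))*U = (U*(7 - 16))*U = (U*(-9))*U = (-9*U)*U = -9*U²)
c(93/(-59)) + 21256 = -9*(93/(-59))² + 21256 = -9*(93*(-1/59))² + 21256 = -9*(-93/59)² + 21256 = -9*8649/3481 + 21256 = -77841/3481 + 21256 = 73914295/3481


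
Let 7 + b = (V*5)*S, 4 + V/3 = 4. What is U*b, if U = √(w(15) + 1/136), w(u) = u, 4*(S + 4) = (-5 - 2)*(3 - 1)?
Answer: -7*√69394/68 ≈ -27.118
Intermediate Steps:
V = 0 (V = -12 + 3*4 = -12 + 12 = 0)
S = -15/2 (S = -4 + ((-5 - 2)*(3 - 1))/4 = -4 + (-7*2)/4 = -4 + (¼)*(-14) = -4 - 7/2 = -15/2 ≈ -7.5000)
b = -7 (b = -7 + (0*5)*(-15/2) = -7 + 0*(-15/2) = -7 + 0 = -7)
U = √69394/68 (U = √(15 + 1/136) = √(2041/136) = √69394/68 ≈ 3.8739)
U*b = (√69394/68)*(-7) = -7*√69394/68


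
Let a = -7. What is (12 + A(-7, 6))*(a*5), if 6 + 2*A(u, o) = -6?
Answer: -210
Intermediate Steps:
A(u, o) = -6 (A(u, o) = -3 + (½)*(-6) = -3 - 3 = -6)
(12 + A(-7, 6))*(a*5) = (12 - 6)*(-7*5) = 6*(-35) = -210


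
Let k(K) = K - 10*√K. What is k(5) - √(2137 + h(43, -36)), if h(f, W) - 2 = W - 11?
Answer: 5 - 10*√5 - 2*√523 ≈ -63.099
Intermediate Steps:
h(f, W) = -9 + W (h(f, W) = 2 + (W - 11) = 2 + (-11 + W) = -9 + W)
k(K) = K - 10*√K
k(5) - √(2137 + h(43, -36)) = (5 - 10*√5) - √(2137 + (-9 - 36)) = (5 - 10*√5) - √(2137 - 45) = (5 - 10*√5) - √2092 = (5 - 10*√5) - 2*√523 = 5 - 10*√5 - 2*√523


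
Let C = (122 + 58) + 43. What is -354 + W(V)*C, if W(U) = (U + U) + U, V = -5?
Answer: -3699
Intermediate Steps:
C = 223 (C = 180 + 43 = 223)
W(U) = 3*U (W(U) = 2*U + U = 3*U)
-354 + W(V)*C = -354 + (3*(-5))*223 = -354 - 15*223 = -354 - 3345 = -3699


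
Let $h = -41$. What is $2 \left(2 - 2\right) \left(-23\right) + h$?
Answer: $-41$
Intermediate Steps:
$2 \left(2 - 2\right) \left(-23\right) + h = 2 \left(2 - 2\right) \left(-23\right) - 41 = 2 \cdot 0 \left(-23\right) - 41 = 0 \left(-23\right) - 41 = 0 - 41 = -41$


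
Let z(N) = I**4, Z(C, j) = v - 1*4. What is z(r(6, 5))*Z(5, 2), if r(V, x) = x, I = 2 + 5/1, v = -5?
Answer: -21609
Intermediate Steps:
Z(C, j) = -9 (Z(C, j) = -5 - 1*4 = -5 - 4 = -9)
I = 7 (I = 2 + 5*1 = 2 + 5 = 7)
z(N) = 2401 (z(N) = 7**4 = 2401)
z(r(6, 5))*Z(5, 2) = 2401*(-9) = -21609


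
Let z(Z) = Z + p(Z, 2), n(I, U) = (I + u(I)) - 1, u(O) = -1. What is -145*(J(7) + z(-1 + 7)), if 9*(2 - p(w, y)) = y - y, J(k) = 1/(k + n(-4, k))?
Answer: -1305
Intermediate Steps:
n(I, U) = -2 + I (n(I, U) = (I - 1) - 1 = (-1 + I) - 1 = -2 + I)
J(k) = 1/(-6 + k) (J(k) = 1/(k + (-2 - 4)) = 1/(k - 6) = 1/(-6 + k))
p(w, y) = 2 (p(w, y) = 2 - (y - y)/9 = 2 - 1/9*0 = 2 + 0 = 2)
z(Z) = 2 + Z (z(Z) = Z + 2 = 2 + Z)
-145*(J(7) + z(-1 + 7)) = -145*(1/(-6 + 7) + (2 + (-1 + 7))) = -145*(1/1 + (2 + 6)) = -145*(1 + 8) = -145*9 = -1305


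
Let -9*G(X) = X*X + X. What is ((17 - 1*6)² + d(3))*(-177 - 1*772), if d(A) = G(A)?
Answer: -340691/3 ≈ -1.1356e+5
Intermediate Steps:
G(X) = -X/9 - X²/9 (G(X) = -(X*X + X)/9 = -(X² + X)/9 = -(X + X²)/9 = -X/9 - X²/9)
d(A) = -A*(1 + A)/9
((17 - 1*6)² + d(3))*(-177 - 1*772) = ((17 - 1*6)² - ⅑*3*(1 + 3))*(-177 - 1*772) = ((17 - 6)² - ⅑*3*4)*(-177 - 772) = (11² - 4/3)*(-949) = (121 - 4/3)*(-949) = (359/3)*(-949) = -340691/3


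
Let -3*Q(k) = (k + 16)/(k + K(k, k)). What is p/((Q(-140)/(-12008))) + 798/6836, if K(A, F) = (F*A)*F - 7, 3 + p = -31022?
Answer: -2620735329575460531/105958 ≈ -2.4734e+13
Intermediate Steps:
p = -31025 (p = -3 - 31022 = -31025)
K(A, F) = -7 + A*F² (K(A, F) = (A*F)*F - 7 = A*F² - 7 = -7 + A*F²)
Q(k) = -(16 + k)/(3*(-7 + k + k³)) (Q(k) = -(k + 16)/(3*(k + (-7 + k*k²))) = -(16 + k)/(3*(k + (-7 + k³))) = -(16 + k)/(3*(-7 + k + k³)))
p/((Q(-140)/(-12008))) + 798/6836 = -31025*(-36024*(-7 - 140 + (-140)³)/(-16 - 1*(-140))) + 798/6836 = -31025*(-36024*(-7 - 140 - 2744000)/(-16 + 140)) + 798*(1/6836) = -31025/(((⅓)*124/(-2744147))*(-1/12008)) + 399/3418 = -31025/(((⅓)*(-1/2744147)*124)*(-1/12008)) + 399/3418 = -31025/((-124/8232441*(-1/12008))) + 399/3418 = -31025/31/24713787882 + 399/3418 = -31025*24713787882/31 + 399/3418 = -766745269039050/31 + 399/3418 = -2620735329575460531/105958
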